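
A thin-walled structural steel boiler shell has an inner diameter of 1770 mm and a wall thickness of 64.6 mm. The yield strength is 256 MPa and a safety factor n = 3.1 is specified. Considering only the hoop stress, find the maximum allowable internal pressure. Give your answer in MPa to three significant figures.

σ_allow = 256/3.1 = 82.58 MPa.
σ_h = pD/(2t) → p_allow = 2σ_allow t/D = 2×82.58×64.6/1770 = 6.028 MPa.

p_allow = 6.03 MPa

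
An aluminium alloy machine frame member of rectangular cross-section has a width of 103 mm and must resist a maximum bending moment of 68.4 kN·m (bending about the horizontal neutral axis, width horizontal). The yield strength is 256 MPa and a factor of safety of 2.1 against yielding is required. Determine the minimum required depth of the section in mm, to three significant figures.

σ_allow = 256/2.1 = 121.9 MPa.
For a rectangular section σ = 6M/(bh²), so h² = 6M/(b σ_allow) = 6×6.8400×10^7/(103×121.9) = 32690 mm².
h = 180.8 mm.

h = 181 mm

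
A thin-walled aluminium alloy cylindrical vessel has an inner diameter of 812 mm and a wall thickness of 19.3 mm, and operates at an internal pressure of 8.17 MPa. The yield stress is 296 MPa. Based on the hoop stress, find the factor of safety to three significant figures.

n = 1.72

σ_h = pD/(2t) = 8.17×812/(2×19.3) = 171.9 MPa.
n = 296/171.9 = 1.722.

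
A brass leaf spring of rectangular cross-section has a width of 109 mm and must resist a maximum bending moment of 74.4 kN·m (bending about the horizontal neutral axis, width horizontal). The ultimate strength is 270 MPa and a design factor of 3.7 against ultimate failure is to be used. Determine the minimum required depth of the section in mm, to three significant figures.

σ_allow = 270/3.7 = 72.97 MPa.
For a rectangular section σ = 6M/(bh²), so h² = 6M/(b σ_allow) = 6×7.4400×10^7/(109×72.97) = 56120 mm².
h = 236.9 mm.

h = 237 mm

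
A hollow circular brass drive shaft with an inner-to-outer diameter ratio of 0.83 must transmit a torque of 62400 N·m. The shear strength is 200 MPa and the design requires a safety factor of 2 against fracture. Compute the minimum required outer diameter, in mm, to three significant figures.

d_o = 182 mm

τ_allow = 200/2 = 100.0 MPa.
For a hollow shaft τ = 16T/[πd_o³(1−k⁴)] with k = 0.83, so 1−k⁴ = 0.5254.
d_o³ = 16T/[π τ_allow (1−k⁴)] = 16×6.2400×10^7/(π×100.0×0.5254) = 6.049×10^6 mm³.
d_o = 182.2 mm.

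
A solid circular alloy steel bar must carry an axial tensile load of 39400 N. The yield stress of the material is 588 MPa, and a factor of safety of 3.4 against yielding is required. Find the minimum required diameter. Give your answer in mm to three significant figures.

d = 17.0 mm

Allowable stress σ_allow = 588/3.4 = 172.9 MPa.
Required area A = F/σ_allow = 39400/172.9 = 227.8 mm².
A = πd²/4 → d = √(4A/π) = 17.03 mm.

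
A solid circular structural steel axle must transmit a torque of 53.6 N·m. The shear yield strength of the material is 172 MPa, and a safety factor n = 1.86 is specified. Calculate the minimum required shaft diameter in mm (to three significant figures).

d = 14.3 mm

Allowable shear stress τ_allow = 172/1.86 = 92.47 MPa.
For a solid shaft τ = 16T/(πd³), so d³ = 16T/(π τ_allow) = 16×53600/(π×92.47) = 2952 mm³.
d = (2952)^(1/3) = 14.35 mm.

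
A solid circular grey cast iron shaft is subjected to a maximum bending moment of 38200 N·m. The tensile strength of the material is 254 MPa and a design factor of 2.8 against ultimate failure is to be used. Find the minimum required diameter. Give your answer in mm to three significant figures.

σ_allow = 254/2.8 = 90.71 MPa.
For a solid circular section σ = 32M/(πd³), so d³ = 32M/(π σ_allow) = 32×3.8200×10^7/(π×90.71) = 4.289×10^6 mm³.
d = 162.5 mm.

d = 162 mm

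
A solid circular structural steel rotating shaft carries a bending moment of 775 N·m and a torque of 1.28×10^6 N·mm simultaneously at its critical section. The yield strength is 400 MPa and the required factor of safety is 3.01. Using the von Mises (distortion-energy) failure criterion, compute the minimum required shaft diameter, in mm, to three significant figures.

σ_allow = σ_y/n = 400/3.01 = 132.9 MPa.
For a solid shaft σ_b = 32M/(πd³) and τ = 16T/(πd³), so the von Mises stress is σ' = (16/πd³)·√(4M²+3T²).
√(4M²+3T²) = √(4×(775000)² + 3×(1.280×10^6)²) = 2.705×10^6 N·mm.
d³ = 16×2.705×10^6/(π×132.9) = 103700 mm³.
d = 46.98 mm.

d = 47.0 mm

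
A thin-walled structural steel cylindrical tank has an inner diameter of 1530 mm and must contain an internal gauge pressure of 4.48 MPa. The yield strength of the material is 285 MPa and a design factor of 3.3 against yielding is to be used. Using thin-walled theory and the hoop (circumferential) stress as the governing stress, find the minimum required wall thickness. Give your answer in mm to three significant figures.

σ_allow = 285/3.3 = 86.36 MPa.
Hoop stress σ_h = pD/(2t), so t = pD/(2σ_allow) = 4.48×1530/(2×86.36) = 39.68 mm.

t = 39.7 mm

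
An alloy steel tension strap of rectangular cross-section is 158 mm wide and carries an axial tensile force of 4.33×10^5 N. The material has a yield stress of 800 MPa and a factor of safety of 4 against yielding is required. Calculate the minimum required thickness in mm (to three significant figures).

σ_allow = 800/4 = 200.0 MPa.
Required area A = F/σ_allow = 433000/200.0 = 2165 mm².
t = A/w = 2165/158 = 13.70 mm.

t = 13.7 mm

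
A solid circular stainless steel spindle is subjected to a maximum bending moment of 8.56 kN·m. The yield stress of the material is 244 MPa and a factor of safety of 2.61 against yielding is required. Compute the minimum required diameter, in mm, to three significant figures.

σ_allow = 244/2.61 = 93.49 MPa.
For a solid circular section σ = 32M/(πd³), so d³ = 32M/(π σ_allow) = 32×8560000/(π×93.49) = 932700 mm³.
d = 97.70 mm.

d = 97.7 mm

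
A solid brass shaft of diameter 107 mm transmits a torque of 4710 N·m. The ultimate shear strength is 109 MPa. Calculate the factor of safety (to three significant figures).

τ = 16T/(πd³) = 16×4710000/(π×107³) = 19.58 MPa.
n = τ_limit/τ = 109/19.58 = 5.567.

n = 5.57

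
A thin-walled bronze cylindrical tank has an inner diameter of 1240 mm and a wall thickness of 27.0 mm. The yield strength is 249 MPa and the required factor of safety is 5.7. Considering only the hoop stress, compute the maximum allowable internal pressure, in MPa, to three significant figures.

p_allow = 1.90 MPa

σ_allow = 249/5.7 = 43.68 MPa.
σ_h = pD/(2t) → p_allow = 2σ_allow t/D = 2×43.68×27.0/1240 = 1.902 MPa.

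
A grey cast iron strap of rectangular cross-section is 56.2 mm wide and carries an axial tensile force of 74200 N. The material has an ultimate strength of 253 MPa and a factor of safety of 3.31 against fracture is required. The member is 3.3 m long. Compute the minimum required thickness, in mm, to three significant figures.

σ_allow = 253/3.31 = 76.44 MPa.
Required area A = F/σ_allow = 74200/76.44 = 970.8 mm².
t = A/w = 970.8/56.2 = 17.27 mm.

t = 17.3 mm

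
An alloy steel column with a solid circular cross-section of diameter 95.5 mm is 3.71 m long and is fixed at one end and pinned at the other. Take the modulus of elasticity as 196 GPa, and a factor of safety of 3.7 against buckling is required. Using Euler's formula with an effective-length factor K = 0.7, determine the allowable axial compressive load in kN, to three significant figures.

I = πd⁴/64 = π×95.5⁴/64 = 4.083×10^6 mm⁴.
Effective length L_e = KL = 0.7×3.71 m = 2597 mm.
Euler critical load P_cr = π²EI/L_e² = π²×196000×4.083×10^6/2597² = 1.171×10^6 N.
P_allow = P_cr/n = 1.171×10^6/3.7 = 316500 N.

P_allow = 317 kN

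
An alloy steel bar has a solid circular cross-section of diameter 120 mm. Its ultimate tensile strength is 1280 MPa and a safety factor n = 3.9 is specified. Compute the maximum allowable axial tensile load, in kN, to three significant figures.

σ_allow = 1280/3.9 = 328.2 MPa.
A = πd²/4 = π×120²/4 = 11310 mm².
F_allow = σ_allow × A = 328.2×11310 = 3.712×10^6 N.

F_allow = 3710 kN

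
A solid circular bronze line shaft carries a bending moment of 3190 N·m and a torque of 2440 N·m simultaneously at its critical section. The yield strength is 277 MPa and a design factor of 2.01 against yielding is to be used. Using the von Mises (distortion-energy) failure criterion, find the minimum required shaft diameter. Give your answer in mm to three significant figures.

σ_allow = σ_y/n = 277/2.01 = 137.8 MPa.
For a solid shaft σ_b = 32M/(πd³) and τ = 16T/(πd³), so the von Mises stress is σ' = (16/πd³)·√(4M²+3T²).
√(4M²+3T²) = √(4×(3.190×10^6)² + 3×(2.440×10^6)²) = 7.653×10^6 N·mm.
d³ = 16×7.653×10^6/(π×137.8) = 282800 mm³.
d = 65.64 mm.

d = 65.6 mm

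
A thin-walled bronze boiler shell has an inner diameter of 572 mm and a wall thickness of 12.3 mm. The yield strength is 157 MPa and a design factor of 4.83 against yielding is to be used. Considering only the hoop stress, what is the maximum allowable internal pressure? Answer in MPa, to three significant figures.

σ_allow = 157/4.83 = 32.51 MPa.
σ_h = pD/(2t) → p_allow = 2σ_allow t/D = 2×32.51×12.3/572 = 1.398 MPa.

p_allow = 1.40 MPa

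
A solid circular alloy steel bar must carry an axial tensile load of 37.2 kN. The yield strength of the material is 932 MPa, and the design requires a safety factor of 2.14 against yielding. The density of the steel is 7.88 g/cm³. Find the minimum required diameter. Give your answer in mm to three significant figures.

Allowable stress σ_allow = 932/2.14 = 435.5 MPa.
Required area A = F/σ_allow = 37200/435.5 = 85.42 mm².
A = πd²/4 → d = √(4A/π) = 10.43 mm.

d = 10.4 mm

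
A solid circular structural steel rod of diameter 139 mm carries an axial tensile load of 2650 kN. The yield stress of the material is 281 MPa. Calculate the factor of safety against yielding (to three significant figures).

A = πd²/4 = 15170 mm².
σ = F/A = 2650000/15170 = 174.6 MPa.
n = 281/174.6 = 1.609.

n = 1.61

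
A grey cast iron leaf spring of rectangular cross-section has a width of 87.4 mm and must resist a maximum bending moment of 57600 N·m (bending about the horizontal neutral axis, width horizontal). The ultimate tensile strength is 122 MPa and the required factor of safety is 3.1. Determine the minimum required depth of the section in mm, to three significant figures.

h = 317 mm

σ_allow = 122/3.1 = 39.35 MPa.
For a rectangular section σ = 6M/(bh²), so h² = 6M/(b σ_allow) = 6×5.7600×10^7/(87.4×39.35) = 100500 mm².
h = 317.0 mm.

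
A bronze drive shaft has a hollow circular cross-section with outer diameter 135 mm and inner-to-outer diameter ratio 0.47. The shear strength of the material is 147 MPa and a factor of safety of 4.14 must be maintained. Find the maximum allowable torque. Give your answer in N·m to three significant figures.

T_allow = 16300 N·m

τ_allow = 147/4.14 = 35.51 MPa.
For a hollow shaft T_allow = τ_allow·πd_o³(1−k⁴)/16 with 1−k⁴ = 0.9512, so πd_o³(1−k⁴)/16 = 459500 mm³.
T_allow = 35.51×459500 = 1.632×10^7 N·mm = 16320 N·m.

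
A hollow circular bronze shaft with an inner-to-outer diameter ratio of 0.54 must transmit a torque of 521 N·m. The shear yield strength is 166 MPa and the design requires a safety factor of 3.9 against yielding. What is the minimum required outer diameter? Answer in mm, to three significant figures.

τ_allow = 166/3.9 = 42.56 MPa.
For a hollow shaft τ = 16T/[πd_o³(1−k⁴)] with k = 0.54, so 1−k⁴ = 0.9150.
d_o³ = 16T/[π τ_allow (1−k⁴)] = 16×521000/(π×42.56×0.9150) = 68130 mm³.
d_o = 40.84 mm.

d_o = 40.8 mm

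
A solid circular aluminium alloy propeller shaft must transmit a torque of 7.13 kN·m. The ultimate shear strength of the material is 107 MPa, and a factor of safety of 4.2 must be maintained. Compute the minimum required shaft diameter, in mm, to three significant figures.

d = 113 mm

Allowable shear stress τ_allow = 107/4.2 = 25.48 MPa.
For a solid shaft τ = 16T/(πd³), so d³ = 16T/(π τ_allow) = 16×7130000/(π×25.48) = 1.425×10^6 mm³.
d = (1.425×10^6)^(1/3) = 112.5 mm.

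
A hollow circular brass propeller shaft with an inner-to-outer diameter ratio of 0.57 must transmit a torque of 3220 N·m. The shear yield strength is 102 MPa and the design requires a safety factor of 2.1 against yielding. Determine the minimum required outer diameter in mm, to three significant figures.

τ_allow = 102/2.1 = 48.57 MPa.
For a hollow shaft τ = 16T/[πd_o³(1−k⁴)] with k = 0.57, so 1−k⁴ = 0.8944.
d_o³ = 16T/[π τ_allow (1−k⁴)] = 16×3220000/(π×48.57×0.8944) = 377500 mm³.
d_o = 72.27 mm.

d_o = 72.3 mm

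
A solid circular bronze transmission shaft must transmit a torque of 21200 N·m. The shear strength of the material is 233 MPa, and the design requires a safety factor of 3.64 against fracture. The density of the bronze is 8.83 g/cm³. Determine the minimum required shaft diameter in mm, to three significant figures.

d = 119 mm

Allowable shear stress τ_allow = 233/3.64 = 64.01 MPa.
For a solid shaft τ = 16T/(πd³), so d³ = 16T/(π τ_allow) = 16×2.1200×10^7/(π×64.01) = 1.687×10^6 mm³.
d = (1.687×10^6)^(1/3) = 119.0 mm.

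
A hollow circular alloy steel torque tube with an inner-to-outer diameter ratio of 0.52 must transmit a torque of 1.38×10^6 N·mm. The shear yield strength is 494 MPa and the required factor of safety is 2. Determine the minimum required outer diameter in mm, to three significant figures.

τ_allow = 494/2 = 247.0 MPa.
For a hollow shaft τ = 16T/[πd_o³(1−k⁴)] with k = 0.52, so 1−k⁴ = 0.9269.
d_o³ = 16T/[π τ_allow (1−k⁴)] = 16×1380000/(π×247.0×0.9269) = 30700 mm³.
d_o = 31.31 mm.

d_o = 31.3 mm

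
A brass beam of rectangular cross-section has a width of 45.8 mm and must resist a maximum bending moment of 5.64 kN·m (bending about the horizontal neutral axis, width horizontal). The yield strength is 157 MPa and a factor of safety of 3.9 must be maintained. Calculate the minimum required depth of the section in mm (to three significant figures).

h = 135 mm

σ_allow = 157/3.9 = 40.26 MPa.
For a rectangular section σ = 6M/(bh²), so h² = 6M/(b σ_allow) = 6×5640000/(45.8×40.26) = 18350 mm².
h = 135.5 mm.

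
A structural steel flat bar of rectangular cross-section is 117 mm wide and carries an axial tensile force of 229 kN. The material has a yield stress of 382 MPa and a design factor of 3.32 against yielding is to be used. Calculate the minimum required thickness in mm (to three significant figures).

t = 17.0 mm

σ_allow = 382/3.32 = 115.1 MPa.
Required area A = F/σ_allow = 229000/115.1 = 1990 mm².
t = A/w = 1990/117 = 17.01 mm.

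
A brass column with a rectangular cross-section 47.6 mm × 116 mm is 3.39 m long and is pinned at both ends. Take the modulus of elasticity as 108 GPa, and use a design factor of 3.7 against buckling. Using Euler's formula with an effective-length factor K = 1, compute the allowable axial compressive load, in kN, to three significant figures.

P_allow = 26.1 kN

Buckling occurs about the weak axis: I_min = h·b³/12 = 116×47.6³/12 = 1.043×10^6 mm⁴ (b = 47.6 mm is the smaller dimension).
Effective length L_e = KL = 1×3.39 m = 3390 mm.
Euler critical load P_cr = π²EI/L_e² = π²×108000×1.043×10^6/3390² = 96700 N.
P_allow = P_cr/n = 96700/3.7 = 26130 N.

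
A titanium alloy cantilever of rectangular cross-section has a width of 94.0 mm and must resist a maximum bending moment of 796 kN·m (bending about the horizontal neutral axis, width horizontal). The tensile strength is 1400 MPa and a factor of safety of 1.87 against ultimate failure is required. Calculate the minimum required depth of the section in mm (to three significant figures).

h = 261 mm

σ_allow = 1400/1.87 = 748.7 MPa.
For a rectangular section σ = 6M/(bh²), so h² = 6M/(b σ_allow) = 6×7.9600×10^8/(94.0×748.7) = 67870 mm².
h = 260.5 mm.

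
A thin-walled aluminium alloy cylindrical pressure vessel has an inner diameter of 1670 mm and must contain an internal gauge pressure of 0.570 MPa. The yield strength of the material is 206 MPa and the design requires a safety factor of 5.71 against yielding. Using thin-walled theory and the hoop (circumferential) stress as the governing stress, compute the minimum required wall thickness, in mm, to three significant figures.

σ_allow = 206/5.71 = 36.08 MPa.
Hoop stress σ_h = pD/(2t), so t = pD/(2σ_allow) = 0.570×1670/(2×36.08) = 13.19 mm.

t = 13.2 mm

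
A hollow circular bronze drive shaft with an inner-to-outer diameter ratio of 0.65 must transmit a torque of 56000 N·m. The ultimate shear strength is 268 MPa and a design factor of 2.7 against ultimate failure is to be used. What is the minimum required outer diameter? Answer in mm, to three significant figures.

d_o = 152 mm

τ_allow = 268/2.7 = 99.26 MPa.
For a hollow shaft τ = 16T/[πd_o³(1−k⁴)] with k = 0.65, so 1−k⁴ = 0.8215.
d_o³ = 16T/[π τ_allow (1−k⁴)] = 16×5.6000×10^7/(π×99.26×0.8215) = 3.498×10^6 mm³.
d_o = 151.8 mm.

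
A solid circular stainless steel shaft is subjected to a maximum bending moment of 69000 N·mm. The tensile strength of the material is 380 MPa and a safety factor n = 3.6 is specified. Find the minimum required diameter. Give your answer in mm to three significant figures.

σ_allow = 380/3.6 = 105.6 MPa.
For a solid circular section σ = 32M/(πd³), so d³ = 32M/(π σ_allow) = 32×69000/(π×105.6) = 6658 mm³.
d = 18.81 mm.

d = 18.8 mm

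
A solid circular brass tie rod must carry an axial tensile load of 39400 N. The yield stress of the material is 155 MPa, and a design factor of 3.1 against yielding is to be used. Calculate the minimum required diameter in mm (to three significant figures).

Allowable stress σ_allow = 155/3.1 = 50.00 MPa.
Required area A = F/σ_allow = 39400/50.00 = 788.0 mm².
A = πd²/4 → d = √(4A/π) = 31.68 mm.

d = 31.7 mm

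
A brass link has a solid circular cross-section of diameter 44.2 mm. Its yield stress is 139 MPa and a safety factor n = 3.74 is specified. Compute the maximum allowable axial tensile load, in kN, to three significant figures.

F_allow = 57.0 kN

σ_allow = 139/3.74 = 37.17 MPa.
A = πd²/4 = π×44.2²/4 = 1534 mm².
F_allow = σ_allow × A = 37.17×1534 = 57030 N.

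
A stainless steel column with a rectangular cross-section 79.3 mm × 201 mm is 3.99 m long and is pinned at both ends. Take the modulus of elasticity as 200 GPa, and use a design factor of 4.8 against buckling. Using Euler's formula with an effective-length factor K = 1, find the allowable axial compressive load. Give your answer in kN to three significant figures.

Buckling occurs about the weak axis: I_min = h·b³/12 = 201×79.3³/12 = 8.353×10^6 mm⁴ (b = 79.3 mm is the smaller dimension).
Effective length L_e = KL = 1×3.99 m = 3990 mm.
Euler critical load P_cr = π²EI/L_e² = π²×200000×8.353×10^6/3990² = 1.036×10^6 N.
P_allow = P_cr/n = 1.036×10^6/4.8 = 215800 N.

P_allow = 216 kN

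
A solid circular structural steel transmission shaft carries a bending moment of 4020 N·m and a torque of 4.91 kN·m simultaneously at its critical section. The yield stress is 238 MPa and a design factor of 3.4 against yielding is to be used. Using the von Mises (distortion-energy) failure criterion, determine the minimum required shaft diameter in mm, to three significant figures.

d = 94.8 mm

σ_allow = σ_y/n = 238/3.4 = 70.00 MPa.
For a solid shaft σ_b = 32M/(πd³) and τ = 16T/(πd³), so the von Mises stress is σ' = (16/πd³)·√(4M²+3T²).
√(4M²+3T²) = √(4×(4.020×10^6)² + 3×(4.910×10^6)²) = 1.170×10^7 N·mm.
d³ = 16×1.170×10^7/(π×70.00) = 851500 mm³.
d = 94.78 mm.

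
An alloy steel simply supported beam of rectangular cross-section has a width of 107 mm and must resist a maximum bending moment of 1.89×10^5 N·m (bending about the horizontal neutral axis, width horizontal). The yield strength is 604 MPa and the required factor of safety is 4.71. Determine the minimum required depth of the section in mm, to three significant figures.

σ_allow = 604/4.71 = 128.2 MPa.
For a rectangular section σ = 6M/(bh²), so h² = 6M/(b σ_allow) = 6×1.8900×10^8/(107×128.2) = 82640 mm².
h = 287.5 mm.

h = 287 mm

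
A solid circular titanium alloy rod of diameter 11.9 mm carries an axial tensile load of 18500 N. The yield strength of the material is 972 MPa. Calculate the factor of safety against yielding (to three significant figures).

A = πd²/4 = 111.2 mm².
σ = F/A = 18500/111.2 = 166.3 MPa.
n = 972/166.3 = 5.844.

n = 5.84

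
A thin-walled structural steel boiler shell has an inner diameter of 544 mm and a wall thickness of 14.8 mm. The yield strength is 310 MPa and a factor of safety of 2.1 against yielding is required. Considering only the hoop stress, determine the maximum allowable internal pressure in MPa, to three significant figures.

p_allow = 8.03 MPa

σ_allow = 310/2.1 = 147.6 MPa.
σ_h = pD/(2t) → p_allow = 2σ_allow t/D = 2×147.6×14.8/544 = 8.032 MPa.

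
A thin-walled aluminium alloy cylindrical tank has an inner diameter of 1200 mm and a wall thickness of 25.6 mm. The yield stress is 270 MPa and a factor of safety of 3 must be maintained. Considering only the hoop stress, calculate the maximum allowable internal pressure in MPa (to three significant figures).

σ_allow = 270/3 = 90.00 MPa.
σ_h = pD/(2t) → p_allow = 2σ_allow t/D = 2×90.00×25.6/1200 = 3.840 MPa.

p_allow = 3.84 MPa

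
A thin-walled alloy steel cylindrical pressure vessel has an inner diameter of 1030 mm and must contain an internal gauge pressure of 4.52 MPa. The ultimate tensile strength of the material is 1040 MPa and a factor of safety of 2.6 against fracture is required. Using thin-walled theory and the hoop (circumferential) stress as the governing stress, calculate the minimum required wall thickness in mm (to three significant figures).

t = 5.82 mm

σ_allow = 1040/2.6 = 400.0 MPa.
Hoop stress σ_h = pD/(2t), so t = pD/(2σ_allow) = 4.52×1030/(2×400.0) = 5.819 mm.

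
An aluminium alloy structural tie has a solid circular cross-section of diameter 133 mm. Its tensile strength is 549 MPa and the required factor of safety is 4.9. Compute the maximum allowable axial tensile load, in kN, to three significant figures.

F_allow = 1560 kN

σ_allow = 549/4.9 = 112.0 MPa.
A = πd²/4 = π×133²/4 = 13890 mm².
F_allow = σ_allow × A = 112.0×13890 = 1.557×10^6 N.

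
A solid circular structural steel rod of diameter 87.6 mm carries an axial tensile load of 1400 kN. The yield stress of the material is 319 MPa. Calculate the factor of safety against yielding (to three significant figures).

A = πd²/4 = 6027 mm².
σ = F/A = 1400000/6027 = 232.3 MPa.
n = 319/232.3 = 1.373.

n = 1.37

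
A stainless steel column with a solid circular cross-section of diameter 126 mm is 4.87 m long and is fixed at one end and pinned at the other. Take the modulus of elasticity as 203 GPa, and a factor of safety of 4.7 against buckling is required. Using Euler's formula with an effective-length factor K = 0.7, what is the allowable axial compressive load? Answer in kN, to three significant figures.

I = πd⁴/64 = π×126⁴/64 = 1.237×10^7 mm⁴.
Effective length L_e = KL = 0.7×4.87 m = 3409 mm.
Euler critical load P_cr = π²EI/L_e² = π²×203000×1.237×10^7/3409² = 2.133×10^6 N.
P_allow = P_cr/n = 2.133×10^6/4.7 = 453800 N.

P_allow = 454 kN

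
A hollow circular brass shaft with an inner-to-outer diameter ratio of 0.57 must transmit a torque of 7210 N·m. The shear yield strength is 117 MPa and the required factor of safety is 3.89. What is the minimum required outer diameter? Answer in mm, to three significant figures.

τ_allow = 117/3.89 = 30.08 MPa.
For a hollow shaft τ = 16T/[πd_o³(1−k⁴)] with k = 0.57, so 1−k⁴ = 0.8944.
d_o³ = 16T/[π τ_allow (1−k⁴)] = 16×7210000/(π×30.08×0.8944) = 1.365×10^6 mm³.
d_o = 110.9 mm.

d_o = 111 mm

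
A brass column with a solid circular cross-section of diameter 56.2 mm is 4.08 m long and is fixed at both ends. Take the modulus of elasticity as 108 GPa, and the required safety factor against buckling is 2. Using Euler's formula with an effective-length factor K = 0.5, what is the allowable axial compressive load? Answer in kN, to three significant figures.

P_allow = 62.7 kN

I = πd⁴/64 = π×56.2⁴/64 = 489700 mm⁴.
Effective length L_e = KL = 0.5×4.08 m = 2040 mm.
Euler critical load P_cr = π²EI/L_e² = π²×108000×489700/2040² = 125400 N.
P_allow = P_cr/n = 125400/2 = 62710 N.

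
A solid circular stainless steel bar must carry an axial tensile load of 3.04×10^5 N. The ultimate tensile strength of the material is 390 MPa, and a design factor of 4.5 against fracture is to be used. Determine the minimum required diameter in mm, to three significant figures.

Allowable stress σ_allow = 390/4.5 = 86.67 MPa.
Required area A = F/σ_allow = 304000/86.67 = 3508 mm².
A = πd²/4 → d = √(4A/π) = 66.83 mm.

d = 66.8 mm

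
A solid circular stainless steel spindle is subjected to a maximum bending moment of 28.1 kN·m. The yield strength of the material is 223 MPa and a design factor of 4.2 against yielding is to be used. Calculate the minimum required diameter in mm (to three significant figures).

σ_allow = 223/4.2 = 53.10 MPa.
For a solid circular section σ = 32M/(πd³), so d³ = 32M/(π σ_allow) = 32×2.8100×10^7/(π×53.10) = 5.391×10^6 mm³.
d = 175.3 mm.

d = 175 mm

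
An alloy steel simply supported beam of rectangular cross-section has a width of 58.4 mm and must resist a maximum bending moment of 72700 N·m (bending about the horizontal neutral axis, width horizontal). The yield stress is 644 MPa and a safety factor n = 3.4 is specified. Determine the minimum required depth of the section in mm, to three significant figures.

h = 199 mm

σ_allow = 644/3.4 = 189.4 MPa.
For a rectangular section σ = 6M/(bh²), so h² = 6M/(b σ_allow) = 6×7.2700×10^7/(58.4×189.4) = 39430 mm².
h = 198.6 mm.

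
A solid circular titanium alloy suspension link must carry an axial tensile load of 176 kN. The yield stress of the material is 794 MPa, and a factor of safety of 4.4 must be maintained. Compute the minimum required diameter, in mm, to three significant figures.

d = 35.2 mm

Allowable stress σ_allow = 794/4.4 = 180.5 MPa.
Required area A = F/σ_allow = 176000/180.5 = 975.3 mm².
A = πd²/4 → d = √(4A/π) = 35.24 mm.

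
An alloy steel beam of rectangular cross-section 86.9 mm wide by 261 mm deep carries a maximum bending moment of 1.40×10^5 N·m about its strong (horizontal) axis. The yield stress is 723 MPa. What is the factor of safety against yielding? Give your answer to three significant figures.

Section modulus S = bh²/6 = 86.9×261²/6 = 986600 mm³.
σ = M/S = 1.4000×10^8/986600 = 141.9 MPa.
n = 723/141.9 = 5.095.

n = 5.10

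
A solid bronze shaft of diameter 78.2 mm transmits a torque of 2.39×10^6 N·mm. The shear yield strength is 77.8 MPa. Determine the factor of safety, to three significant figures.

n = 3.06

τ = 16T/(πd³) = 16×2390000/(π×78.2³) = 25.45 MPa.
n = τ_limit/τ = 77.8/25.45 = 3.057.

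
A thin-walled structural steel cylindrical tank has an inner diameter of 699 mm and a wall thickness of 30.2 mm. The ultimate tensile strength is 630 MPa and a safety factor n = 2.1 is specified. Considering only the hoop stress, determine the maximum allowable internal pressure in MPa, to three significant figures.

p_allow = 25.9 MPa

σ_allow = 630/2.1 = 300.0 MPa.
σ_h = pD/(2t) → p_allow = 2σ_allow t/D = 2×300.0×30.2/699 = 25.92 MPa.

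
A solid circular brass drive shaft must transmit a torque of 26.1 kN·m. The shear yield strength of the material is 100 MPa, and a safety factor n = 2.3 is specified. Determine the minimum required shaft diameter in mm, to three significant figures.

d = 145 mm

Allowable shear stress τ_allow = 100/2.3 = 43.48 MPa.
For a solid shaft τ = 16T/(πd³), so d³ = 16T/(π τ_allow) = 16×2.6100×10^7/(π×43.48) = 3.057×10^6 mm³.
d = (3.057×10^6)^(1/3) = 145.1 mm.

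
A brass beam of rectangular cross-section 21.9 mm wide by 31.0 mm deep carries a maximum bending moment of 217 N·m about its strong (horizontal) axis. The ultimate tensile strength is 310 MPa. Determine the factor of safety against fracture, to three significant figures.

n = 5.01

Section modulus S = bh²/6 = 21.9×31.0²/6 = 3508 mm³.
σ = M/S = 217000/3508 = 61.86 MPa.
n = 310/61.86 = 5.011.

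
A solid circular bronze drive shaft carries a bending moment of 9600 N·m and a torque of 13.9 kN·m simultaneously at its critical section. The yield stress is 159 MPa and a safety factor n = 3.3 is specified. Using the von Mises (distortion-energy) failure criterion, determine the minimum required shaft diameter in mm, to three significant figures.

σ_allow = σ_y/n = 159/3.3 = 48.18 MPa.
For a solid shaft σ_b = 32M/(πd³) and τ = 16T/(πd³), so the von Mises stress is σ' = (16/πd³)·√(4M²+3T²).
√(4M²+3T²) = √(4×(9.600×10^6)² + 3×(1.390×10^7)²) = 3.079×10^7 N·mm.
d³ = 16×3.079×10^7/(π×48.18) = 3.255×10^6 mm³.
d = 148.2 mm.

d = 148 mm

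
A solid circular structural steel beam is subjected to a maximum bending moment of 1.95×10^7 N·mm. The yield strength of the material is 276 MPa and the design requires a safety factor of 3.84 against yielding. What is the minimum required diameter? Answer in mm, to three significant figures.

d = 140 mm

σ_allow = 276/3.84 = 71.88 MPa.
For a solid circular section σ = 32M/(πd³), so d³ = 32M/(π σ_allow) = 32×1.9500×10^7/(π×71.88) = 2.763×10^6 mm³.
d = 140.3 mm.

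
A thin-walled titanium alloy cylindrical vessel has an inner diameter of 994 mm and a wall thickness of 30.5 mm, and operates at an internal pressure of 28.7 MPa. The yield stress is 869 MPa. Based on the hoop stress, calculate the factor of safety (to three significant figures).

n = 1.86

σ_h = pD/(2t) = 28.7×994/(2×30.5) = 467.7 MPa.
n = 869/467.7 = 1.858.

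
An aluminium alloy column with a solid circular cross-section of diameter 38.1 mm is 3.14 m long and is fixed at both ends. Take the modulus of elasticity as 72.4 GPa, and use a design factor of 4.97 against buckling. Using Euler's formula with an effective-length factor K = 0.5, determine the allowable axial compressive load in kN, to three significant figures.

I = πd⁴/64 = π×38.1⁴/64 = 103400 mm⁴.
Effective length L_e = KL = 0.5×3.14 m = 1570 mm.
Euler critical load P_cr = π²EI/L_e² = π²×72400×103400/1570² = 29990 N.
P_allow = P_cr/n = 29990/4.97 = 6033 N.

P_allow = 6.03 kN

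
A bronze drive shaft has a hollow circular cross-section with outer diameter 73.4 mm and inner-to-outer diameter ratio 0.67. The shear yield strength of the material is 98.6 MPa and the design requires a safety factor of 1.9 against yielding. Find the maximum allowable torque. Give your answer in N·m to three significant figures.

τ_allow = 98.6/1.9 = 51.89 MPa.
For a hollow shaft T_allow = τ_allow·πd_o³(1−k⁴)/16 with 1−k⁴ = 0.7985, so πd_o³(1−k⁴)/16 = 62000 mm³.
T_allow = 51.89×62000 = 3.217×10^6 N·mm = 3217 N·m.

T_allow = 3220 N·m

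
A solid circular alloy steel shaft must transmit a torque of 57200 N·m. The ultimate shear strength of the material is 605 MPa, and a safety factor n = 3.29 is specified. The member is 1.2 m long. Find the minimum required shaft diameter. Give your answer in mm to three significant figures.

d = 117 mm

Allowable shear stress τ_allow = 605/3.29 = 183.9 MPa.
For a solid shaft τ = 16T/(πd³), so d³ = 16T/(π τ_allow) = 16×5.7200×10^7/(π×183.9) = 1.584×10^6 mm³.
d = (1.584×10^6)^(1/3) = 116.6 mm.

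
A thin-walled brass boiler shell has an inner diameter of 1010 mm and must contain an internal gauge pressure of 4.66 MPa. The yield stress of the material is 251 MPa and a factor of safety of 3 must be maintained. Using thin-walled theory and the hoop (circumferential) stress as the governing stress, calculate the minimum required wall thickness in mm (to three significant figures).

t = 28.1 mm

σ_allow = 251/3 = 83.67 MPa.
Hoop stress σ_h = pD/(2t), so t = pD/(2σ_allow) = 4.66×1010/(2×83.67) = 28.13 mm.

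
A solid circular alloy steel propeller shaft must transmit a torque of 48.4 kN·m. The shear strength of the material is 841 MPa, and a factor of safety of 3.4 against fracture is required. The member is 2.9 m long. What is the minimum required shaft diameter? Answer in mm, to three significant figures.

Allowable shear stress τ_allow = 841/3.4 = 247.4 MPa.
For a solid shaft τ = 16T/(πd³), so d³ = 16T/(π τ_allow) = 16×4.8400×10^7/(π×247.4) = 996500 mm³.
d = (996500)^(1/3) = 99.88 mm.

d = 99.9 mm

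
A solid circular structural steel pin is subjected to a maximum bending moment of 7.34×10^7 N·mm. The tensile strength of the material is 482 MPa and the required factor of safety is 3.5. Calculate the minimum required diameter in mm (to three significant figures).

σ_allow = 482/3.5 = 137.7 MPa.
For a solid circular section σ = 32M/(πd³), so d³ = 32M/(π σ_allow) = 32×7.3400×10^7/(π×137.7) = 5.429×10^6 mm³.
d = 175.8 mm.

d = 176 mm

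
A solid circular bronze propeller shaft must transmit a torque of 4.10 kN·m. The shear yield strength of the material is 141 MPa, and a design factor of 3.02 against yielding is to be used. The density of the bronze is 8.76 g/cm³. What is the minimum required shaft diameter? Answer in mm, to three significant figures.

Allowable shear stress τ_allow = 141/3.02 = 46.69 MPa.
For a solid shaft τ = 16T/(πd³), so d³ = 16T/(π τ_allow) = 16×4100000/(π×46.69) = 447200 mm³.
d = (447200)^(1/3) = 76.47 mm.

d = 76.5 mm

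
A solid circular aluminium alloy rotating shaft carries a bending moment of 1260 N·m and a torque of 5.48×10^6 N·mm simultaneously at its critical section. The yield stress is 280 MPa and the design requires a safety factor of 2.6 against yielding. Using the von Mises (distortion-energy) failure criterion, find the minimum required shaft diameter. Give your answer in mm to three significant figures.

d = 77.4 mm

σ_allow = σ_y/n = 280/2.6 = 107.7 MPa.
For a solid shaft σ_b = 32M/(πd³) and τ = 16T/(πd³), so the von Mises stress is σ' = (16/πd³)·√(4M²+3T²).
√(4M²+3T²) = √(4×(1.260×10^6)² + 3×(5.480×10^6)²) = 9.820×10^6 N·mm.
d³ = 16×9.820×10^6/(π×107.7) = 464400 mm³.
d = 77.44 mm.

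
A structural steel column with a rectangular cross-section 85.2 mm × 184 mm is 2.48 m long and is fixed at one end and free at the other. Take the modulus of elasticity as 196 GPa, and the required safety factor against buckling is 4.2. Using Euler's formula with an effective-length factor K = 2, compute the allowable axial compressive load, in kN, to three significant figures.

Buckling occurs about the weak axis: I_min = h·b³/12 = 184×85.2³/12 = 9.483×10^6 mm⁴ (b = 85.2 mm is the smaller dimension).
Effective length L_e = KL = 2×2.48 m = 4960 mm.
Euler critical load P_cr = π²EI/L_e² = π²×196000×9.483×10^6/4960² = 745700 N.
P_allow = P_cr/n = 745700/4.2 = 177500 N.

P_allow = 178 kN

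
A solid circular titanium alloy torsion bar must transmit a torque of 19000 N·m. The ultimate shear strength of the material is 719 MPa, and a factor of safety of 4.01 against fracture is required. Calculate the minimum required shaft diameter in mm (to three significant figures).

d = 81.4 mm

Allowable shear stress τ_allow = 719/4.01 = 179.3 MPa.
For a solid shaft τ = 16T/(πd³), so d³ = 16T/(π τ_allow) = 16×1.9000×10^7/(π×179.3) = 539700 mm³.
d = (539700)^(1/3) = 81.42 mm.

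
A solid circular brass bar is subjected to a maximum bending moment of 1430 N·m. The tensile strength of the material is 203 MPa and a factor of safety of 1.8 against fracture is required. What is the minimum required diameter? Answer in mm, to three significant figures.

σ_allow = 203/1.8 = 112.8 MPa.
For a solid circular section σ = 32M/(πd³), so d³ = 32M/(π σ_allow) = 32×1430000/(π×112.8) = 129200 mm³.
d = 50.55 mm.

d = 50.5 mm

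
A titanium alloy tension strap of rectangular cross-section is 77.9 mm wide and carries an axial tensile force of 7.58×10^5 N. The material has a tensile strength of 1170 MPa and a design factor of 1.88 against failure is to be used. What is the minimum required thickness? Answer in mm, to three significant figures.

σ_allow = 1170/1.88 = 622.3 MPa.
Required area A = F/σ_allow = 758000/622.3 = 1218 mm².
t = A/w = 1218/77.9 = 15.64 mm.

t = 15.6 mm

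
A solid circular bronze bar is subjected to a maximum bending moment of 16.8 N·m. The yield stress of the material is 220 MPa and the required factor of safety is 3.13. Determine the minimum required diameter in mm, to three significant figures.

d = 13.5 mm

σ_allow = 220/3.13 = 70.29 MPa.
For a solid circular section σ = 32M/(πd³), so d³ = 32M/(π σ_allow) = 32×16800/(π×70.29) = 2435 mm³.
d = 13.45 mm.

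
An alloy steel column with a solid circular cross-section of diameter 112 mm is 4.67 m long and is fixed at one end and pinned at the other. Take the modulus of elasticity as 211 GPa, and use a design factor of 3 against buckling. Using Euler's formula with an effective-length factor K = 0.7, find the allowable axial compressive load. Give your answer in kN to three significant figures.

P_allow = 502 kN

I = πd⁴/64 = π×112⁴/64 = 7.724×10^6 mm⁴.
Effective length L_e = KL = 0.7×4.67 m = 3269 mm.
Euler critical load P_cr = π²EI/L_e² = π²×211000×7.724×10^6/3269² = 1.505×10^6 N.
P_allow = P_cr/n = 1.505×10^6/3 = 501700 N.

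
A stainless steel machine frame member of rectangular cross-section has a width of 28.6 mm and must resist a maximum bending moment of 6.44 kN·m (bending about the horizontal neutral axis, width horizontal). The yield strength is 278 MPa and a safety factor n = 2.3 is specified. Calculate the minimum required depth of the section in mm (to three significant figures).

h = 106 mm

σ_allow = 278/2.3 = 120.9 MPa.
For a rectangular section σ = 6M/(bh²), so h² = 6M/(b σ_allow) = 6×6440000/(28.6×120.9) = 11180 mm².
h = 105.7 mm.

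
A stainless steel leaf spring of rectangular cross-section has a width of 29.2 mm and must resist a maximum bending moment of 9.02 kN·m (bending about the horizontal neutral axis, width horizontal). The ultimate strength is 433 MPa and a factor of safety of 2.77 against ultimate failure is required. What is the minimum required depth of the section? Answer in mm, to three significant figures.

h = 109 mm

σ_allow = 433/2.77 = 156.3 MPa.
For a rectangular section σ = 6M/(bh²), so h² = 6M/(b σ_allow) = 6×9020000/(29.2×156.3) = 11860 mm².
h = 108.9 mm.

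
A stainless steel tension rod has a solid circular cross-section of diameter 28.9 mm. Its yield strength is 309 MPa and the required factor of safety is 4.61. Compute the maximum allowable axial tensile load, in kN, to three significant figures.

F_allow = 44.0 kN

σ_allow = 309/4.61 = 67.03 MPa.
A = πd²/4 = π×28.9²/4 = 656.0 mm².
F_allow = σ_allow × A = 67.03×656.0 = 43970 N.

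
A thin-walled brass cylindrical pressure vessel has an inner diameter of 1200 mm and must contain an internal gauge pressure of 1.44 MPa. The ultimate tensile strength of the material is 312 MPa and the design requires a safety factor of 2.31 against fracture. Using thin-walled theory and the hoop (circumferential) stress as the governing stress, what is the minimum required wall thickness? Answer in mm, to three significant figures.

t = 6.40 mm

σ_allow = 312/2.31 = 135.1 MPa.
Hoop stress σ_h = pD/(2t), so t = pD/(2σ_allow) = 1.44×1200/(2×135.1) = 6.397 mm.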